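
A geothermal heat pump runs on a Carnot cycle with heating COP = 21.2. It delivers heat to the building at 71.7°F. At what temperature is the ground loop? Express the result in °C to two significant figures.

8.1 °C

COP_HP = T_H/(T_H − T_C) gives T_H − T_C = T_H/COP.
With T_H = 295.21 K, T_C = 295.21 × (1 − 1/21.2) = 281.28 K.
Converting, 281.28 K = 8.13°C.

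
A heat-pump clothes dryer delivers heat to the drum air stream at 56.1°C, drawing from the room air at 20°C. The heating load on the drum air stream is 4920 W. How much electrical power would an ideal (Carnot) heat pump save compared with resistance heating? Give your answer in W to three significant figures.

4380 W

In absolute terms T_C = 293.15 K and T_H = 329.25 K, so ΔT = 36.10 K.
COP_Carnot = T_H/ΔT = 329.25/36.10 = 9.120.
Resistance heating needs Ẇ_res = Q̇_H = 4920 W; the reversible heat pump needs only Ẇ_hp = Q̇_H/COP = 539.4 W.
Saving = 4920 − 539.4 = 4381 W.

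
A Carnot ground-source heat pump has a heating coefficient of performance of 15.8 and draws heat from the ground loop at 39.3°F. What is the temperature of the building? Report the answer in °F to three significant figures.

73.0 °F

COP_HP = T_H/(T_H − T_C) rearranges to T_H = COP·T_C/(COP − 1).
With T_C = 277.21 K, T_H = 15.8 × 277.21/14.80 = 295.94 K.
Converting, 295.94 K = 73.01°F.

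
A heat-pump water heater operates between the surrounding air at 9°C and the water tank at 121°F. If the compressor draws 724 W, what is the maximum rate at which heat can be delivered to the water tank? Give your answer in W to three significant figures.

5770 W

In absolute terms T_C = 282.15 K and T_H = 322.59 K, so ΔT = 40.44 K.
COP_Carnot = T_H/ΔT = 322.59/40.44 = 7.976.
Q̇_max = COP_Carnot × Ẇ = 7.976 × 724.0 W = 5775 W.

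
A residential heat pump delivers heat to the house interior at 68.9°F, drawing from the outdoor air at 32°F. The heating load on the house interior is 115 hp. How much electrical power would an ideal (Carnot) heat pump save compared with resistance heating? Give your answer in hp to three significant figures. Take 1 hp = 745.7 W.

In absolute terms T_C = 273.15 K and T_H = 293.65 K, so ΔT = 20.50 K.
COP_Carnot = T_H/ΔT = 293.65/20.50 = 14.32.
Resistance heating needs Ẇ_res = Q̇_H = 115.0 hp; the reversible heat pump needs only Ẇ_hp = Q̇_H/COP = 8.028 hp.
Saving = 115.0 − 8.028 = 107.0 hp.

107 hp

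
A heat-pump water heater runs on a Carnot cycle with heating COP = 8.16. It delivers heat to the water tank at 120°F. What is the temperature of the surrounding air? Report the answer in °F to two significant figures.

49 °F

COP_HP = T_H/(T_H − T_C) gives T_H − T_C = T_H/COP.
With T_H = 322.04 K, T_C = 322.04 × (1 − 1/8.16) = 282.57 K.
Converting, 282.57 K = 48.96°F.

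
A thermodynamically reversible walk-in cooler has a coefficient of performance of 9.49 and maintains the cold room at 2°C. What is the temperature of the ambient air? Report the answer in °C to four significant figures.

30.99 °C

COP_R = T_C/(T_H − T_C) gives T_H − T_C = T_C/COP.
With T_C = 275.15 K, T_H = 275.15 × (1 + 1/9.49) = 304.14 K.
Converting, 304.14 K = 30.99°C.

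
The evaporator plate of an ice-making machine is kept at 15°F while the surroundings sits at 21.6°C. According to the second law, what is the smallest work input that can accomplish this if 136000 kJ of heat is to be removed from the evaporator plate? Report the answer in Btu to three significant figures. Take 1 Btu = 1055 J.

In absolute terms T_C = 263.71 K and T_H = 294.75 K, so ΔT = 31.04 K.
The reversible limit is COP_R = T_C/ΔT = 8.494, so W_min = Q_C/COP = Q_C·ΔT/T_C.
W_min = 136000 × 31.04/263.71 = 16010 kJ = 15180 Btu.

15200 Btu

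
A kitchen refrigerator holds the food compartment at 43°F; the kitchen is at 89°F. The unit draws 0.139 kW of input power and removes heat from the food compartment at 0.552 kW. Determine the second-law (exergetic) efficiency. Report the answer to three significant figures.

COP_actual = Q̇_C/Ẇ = 0.5520/0.1390 = 3.971.
In absolute terms T_C = 279.26 K and T_H = 304.82 K, so ΔT = 25.56 K.
COP_Carnot = T_C/ΔT = 279.26/25.56 = 10.93.
η_II = COP_actual/COP_Carnot = 3.971/10.93 = 0.3634.

0.363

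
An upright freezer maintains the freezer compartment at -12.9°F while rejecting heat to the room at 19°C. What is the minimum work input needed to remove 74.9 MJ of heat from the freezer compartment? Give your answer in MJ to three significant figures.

13.3 MJ

In absolute terms T_C = 248.21 K and T_H = 292.15 K, so ΔT = 43.94 K.
The reversible limit is COP_R = T_C/ΔT = 5.648, so W_min = Q_C/COP = Q_C·ΔT/T_C.
W_min = 74.90 × 43.94/248.21 = 13.26 MJ.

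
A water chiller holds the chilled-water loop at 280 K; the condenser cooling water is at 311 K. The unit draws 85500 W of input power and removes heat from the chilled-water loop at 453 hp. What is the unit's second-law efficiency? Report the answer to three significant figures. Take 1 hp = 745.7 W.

Converting, Q̇_C = 453.0 hp = 337800 W, so COP_actual = Q̇_C/Ẇ = 337800/85500 = 3.951.
The reservoir spacing is ΔT = 311 − 280 = 31.00 K.
COP_Carnot = T_C/ΔT = 280.00/31.00 = 9.032.
η_II = COP_actual/COP_Carnot = 3.951/9.032 = 0.4374.

0.437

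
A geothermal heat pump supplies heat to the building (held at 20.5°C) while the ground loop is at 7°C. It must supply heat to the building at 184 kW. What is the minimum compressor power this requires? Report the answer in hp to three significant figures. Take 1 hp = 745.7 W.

11.3 hp

In absolute terms T_C = 280.15 K and T_H = 293.65 K, so ΔT = 13.50 K.
COP_Carnot = T_H/ΔT = 293.65/13.50 = 21.75.
Ẇ_min = Q̇/COP_Carnot = 184.0/21.75 = 8.459 kW = 11.34 hp.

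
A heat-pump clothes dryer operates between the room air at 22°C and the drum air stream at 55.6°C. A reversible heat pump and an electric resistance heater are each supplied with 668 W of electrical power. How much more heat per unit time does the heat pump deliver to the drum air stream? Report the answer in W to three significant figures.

In absolute terms T_C = 295.15 K and T_H = 328.75 K, so ΔT = 33.60 K.
COP_Carnot = T_H/ΔT = 328.75/33.60 = 9.784.
The heat pump delivers Q̇_H = COP × Ẇ = 6536 W; the resistance heater delivers Ẇ = 668.0 W.
Extra = (COP − 1)·Ẇ = 5868 W.

5870 W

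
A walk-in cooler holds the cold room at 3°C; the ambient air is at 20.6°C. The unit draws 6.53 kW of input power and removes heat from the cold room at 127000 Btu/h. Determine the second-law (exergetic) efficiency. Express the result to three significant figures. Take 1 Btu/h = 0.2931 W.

0.363

Converting, Q̇_C = 127000 Btu/h = 37.22 kW, so COP_actual = Q̇_C/Ẇ = 37.22/6.530 = 5.700.
In absolute terms T_C = 276.15 K and T_H = 293.75 K, so ΔT = 17.60 K.
COP_Carnot = T_C/ΔT = 276.15/17.60 = 15.69.
η_II = COP_actual/COP_Carnot = 5.700/15.69 = 0.3633.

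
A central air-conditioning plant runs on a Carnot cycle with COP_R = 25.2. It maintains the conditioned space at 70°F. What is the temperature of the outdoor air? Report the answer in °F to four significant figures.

COP_R = T_C/(T_H − T_C) gives T_H − T_C = T_C/COP.
With T_C = 294.26 K, T_H = 294.26 × (1 + 1/25.2) = 305.94 K.
Converting, 305.94 K = 91.02°F.

91.02 °F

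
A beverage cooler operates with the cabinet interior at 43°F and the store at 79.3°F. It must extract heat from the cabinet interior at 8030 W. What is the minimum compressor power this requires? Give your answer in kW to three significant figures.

0.580 kW

In absolute terms T_C = 279.26 K and T_H = 299.43 K, so ΔT = 20.17 K.
COP_Carnot = T_C/ΔT = 279.26/20.17 = 13.85.
Ẇ_min = Q̇/COP_Carnot = 8030/13.85 = 579.9 W = 0.5799 kW.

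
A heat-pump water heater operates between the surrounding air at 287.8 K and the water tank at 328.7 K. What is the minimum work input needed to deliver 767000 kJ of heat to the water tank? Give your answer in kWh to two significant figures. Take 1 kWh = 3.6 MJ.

27 kWh

The reservoir spacing is ΔT = 328.7 − 287.8 = 40.90 K.
The reversible limit is COP_HP = T_H/ΔT = 8.037, so W_min = Q_H/COP = Q_H·ΔT/T_H.
W_min = 767000 × 40.90/328.70 = 95440 kJ = 26.51 kWh.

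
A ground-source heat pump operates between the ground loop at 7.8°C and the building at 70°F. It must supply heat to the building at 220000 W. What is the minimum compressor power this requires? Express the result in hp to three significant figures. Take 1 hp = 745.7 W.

13.3 hp

In absolute terms T_C = 280.95 K and T_H = 294.26 K, so ΔT = 13.31 K.
COP_Carnot = T_H/ΔT = 294.26/13.31 = 22.11.
Ẇ_min = Q̇/COP_Carnot = 220000/22.11 = 9952 W = 13.35 hp.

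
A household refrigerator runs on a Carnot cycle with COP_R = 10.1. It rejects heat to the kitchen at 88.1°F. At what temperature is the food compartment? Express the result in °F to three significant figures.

38.8 °F

For a Carnot refrigerator COP_R = T_C/(T_H − T_C), so T_C = COP·T_H/(1 + COP).
With T_H = 304.32 K, T_C = 10.1 × 304.32/11.10 = 276.90 K.
Converting, 276.90 K = 38.75°F.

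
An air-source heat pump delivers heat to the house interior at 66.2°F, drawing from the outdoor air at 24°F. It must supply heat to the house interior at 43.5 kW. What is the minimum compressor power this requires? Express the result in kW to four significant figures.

In absolute terms T_C = 268.71 K and T_H = 292.15 K, so ΔT = 23.44 K.
COP_Carnot = T_H/ΔT = 292.15/23.44 = 12.46.
Ẇ_min = Q̇/COP_Carnot = 43.50/12.46 = 3.491 kW.

3.491 kW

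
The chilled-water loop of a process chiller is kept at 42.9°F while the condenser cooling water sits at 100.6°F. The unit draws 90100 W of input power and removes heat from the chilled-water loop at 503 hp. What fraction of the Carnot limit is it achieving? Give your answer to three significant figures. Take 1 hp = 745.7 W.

0.478

Converting, Q̇_C = 503.0 hp = 375100 W, so COP_actual = Q̇_C/Ẇ = 375100/90100 = 4.163.
In absolute terms T_C = 279.21 K and T_H = 311.26 K, so ΔT = 32.06 K.
COP_Carnot = T_C/ΔT = 279.21/32.06 = 8.710.
η_II = COP_actual/COP_Carnot = 4.163/8.710 = 0.4780.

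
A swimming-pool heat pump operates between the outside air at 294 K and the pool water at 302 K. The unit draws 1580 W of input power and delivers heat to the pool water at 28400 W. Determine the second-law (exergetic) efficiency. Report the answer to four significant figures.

COP_actual = Q̇_H/Ẇ = 28400/1580 = 17.97.
The reservoir spacing is ΔT = 302 − 294 = 8.000 K.
COP_Carnot = T_H/ΔT = 302.00/8.000 = 37.75.
η_II = COP_actual/COP_Carnot = 17.97/37.75 = 0.4762.

0.4762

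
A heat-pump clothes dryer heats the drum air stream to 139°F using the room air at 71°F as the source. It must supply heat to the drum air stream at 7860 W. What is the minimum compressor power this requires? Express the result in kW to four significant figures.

0.8928 kW

In absolute terms T_C = 294.82 K and T_H = 332.59 K, so ΔT = 37.78 K.
COP_Carnot = T_H/ΔT = 332.59/37.78 = 8.804.
Ẇ_min = Q̇/COP_Carnot = 7860/8.804 = 892.8 W = 0.8928 kW.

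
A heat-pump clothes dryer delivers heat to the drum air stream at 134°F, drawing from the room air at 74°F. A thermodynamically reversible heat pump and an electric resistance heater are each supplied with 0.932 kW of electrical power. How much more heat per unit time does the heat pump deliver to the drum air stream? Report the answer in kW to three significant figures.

8.29 kW

In absolute terms T_C = 296.48 K and T_H = 329.82 K, so ΔT = 33.33 K.
COP_Carnot = T_H/ΔT = 329.82/33.33 = 9.895.
The heat pump delivers Q̇_H = COP × Ẇ = 9.222 kW; the resistance heater delivers Ẇ = 0.9320 kW.
Extra = (COP − 1)·Ẇ = 8.290 kW.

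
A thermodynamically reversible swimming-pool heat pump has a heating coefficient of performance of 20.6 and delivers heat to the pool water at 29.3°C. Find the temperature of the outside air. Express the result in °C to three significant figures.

COP_HP = T_H/(T_H − T_C) gives T_H − T_C = T_H/COP.
With T_H = 302.45 K, T_C = 302.45 × (1 − 1/20.6) = 287.77 K.
Converting, 287.77 K = 14.62°C.

14.6 °C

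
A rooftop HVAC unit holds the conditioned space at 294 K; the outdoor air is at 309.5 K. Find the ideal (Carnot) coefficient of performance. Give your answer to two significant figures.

The reservoir spacing is ΔT = 309.5 − 294 = 15.50 K.
For a reversible cycle, COP_Carnot = T_C/ΔT = 294.00/15.50 = 18.97.

19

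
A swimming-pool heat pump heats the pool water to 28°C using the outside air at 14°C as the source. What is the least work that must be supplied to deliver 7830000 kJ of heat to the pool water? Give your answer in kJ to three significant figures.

364000 kJ

In absolute terms T_C = 287.15 K and T_H = 301.15 K, so ΔT = 14.00 K.
The reversible limit is COP_HP = T_H/ΔT = 21.51, so W_min = Q_H/COP = Q_H·ΔT/T_H.
W_min = 7830000 × 14.00/301.15 = 364000 kJ.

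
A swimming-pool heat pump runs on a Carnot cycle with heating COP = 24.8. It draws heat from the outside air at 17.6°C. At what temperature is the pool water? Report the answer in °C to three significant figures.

29.8 °C

COP_HP = T_H/(T_H − T_C) rearranges to T_H = COP·T_C/(COP − 1).
With T_C = 290.75 K, T_H = 24.8 × 290.75/23.80 = 302.97 K.
Converting, 302.97 K = 29.82°C.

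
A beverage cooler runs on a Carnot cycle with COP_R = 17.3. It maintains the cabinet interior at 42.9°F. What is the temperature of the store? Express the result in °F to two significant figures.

72 °F

COP_R = T_C/(T_H − T_C) gives T_H − T_C = T_C/COP.
With T_C = 279.21 K, T_H = 279.21 × (1 + 1/17.3) = 295.34 K.
Converting, 295.34 K = 71.95°F.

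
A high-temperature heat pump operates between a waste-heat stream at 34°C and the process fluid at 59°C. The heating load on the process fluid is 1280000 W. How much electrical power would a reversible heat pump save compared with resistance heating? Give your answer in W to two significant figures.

1200000 W

In absolute terms T_C = 307.15 K and T_H = 332.15 K, so ΔT = 25.00 K.
COP_Carnot = T_H/ΔT = 332.15/25.00 = 13.29.
Resistance heating needs Ẇ_res = Q̇_H = 1280000 W; the reversible heat pump needs only Ẇ_hp = Q̇_H/COP = 96340 W.
Saving = 1280000 − 96340 = 1184000 W.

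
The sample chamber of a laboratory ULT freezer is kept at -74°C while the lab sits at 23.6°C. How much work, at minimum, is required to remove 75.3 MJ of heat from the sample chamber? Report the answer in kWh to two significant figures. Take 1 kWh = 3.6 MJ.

10 kWh

In absolute terms T_C = 199.15 K and T_H = 296.75 K, so ΔT = 97.60 K.
The reversible limit is COP_R = T_C/ΔT = 2.040, so W_min = Q_C/COP = Q_C·ΔT/T_C.
W_min = 75.30 × 97.60/199.15 = 36.90 MJ = 10.25 kWh.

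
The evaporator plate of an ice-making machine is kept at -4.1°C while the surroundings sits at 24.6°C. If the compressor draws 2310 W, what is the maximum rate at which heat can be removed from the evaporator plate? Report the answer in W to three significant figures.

21700 W

In absolute terms T_C = 269.05 K and T_H = 297.75 K, so ΔT = 28.70 K.
COP_Carnot = T_C/ΔT = 269.05/28.70 = 9.375.
Q̇_max = COP_Carnot × Ẇ = 9.375 × 2310 W = 21660 W.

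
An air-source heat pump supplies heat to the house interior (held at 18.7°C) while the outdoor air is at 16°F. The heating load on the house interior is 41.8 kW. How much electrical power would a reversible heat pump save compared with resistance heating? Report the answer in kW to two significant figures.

In absolute terms T_C = 264.26 K and T_H = 291.85 K, so ΔT = 27.59 K.
COP_Carnot = T_H/ΔT = 291.85/27.59 = 10.58.
Resistance heating needs Ẇ_res = Q̇_H = 41.80 kW; the reversible heat pump needs only Ẇ_hp = Q̇_H/COP = 3.951 kW.
Saving = 41.80 − 3.951 = 37.85 kW.

38 kW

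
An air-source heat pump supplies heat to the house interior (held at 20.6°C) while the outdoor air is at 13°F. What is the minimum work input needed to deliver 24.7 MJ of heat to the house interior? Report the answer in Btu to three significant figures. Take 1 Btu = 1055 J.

In absolute terms T_C = 262.59 K and T_H = 293.75 K, so ΔT = 31.16 K.
The reversible limit is COP_HP = T_H/ΔT = 9.428, so W_min = Q_H/COP = Q_H·ΔT/T_H.
W_min = 24.70 × 31.16/293.75 = 2.620 MJ = 2483 Btu.

2480 Btu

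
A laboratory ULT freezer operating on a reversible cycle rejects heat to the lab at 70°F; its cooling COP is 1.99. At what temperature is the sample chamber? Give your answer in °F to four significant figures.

For a Carnot refrigerator COP_R = T_C/(T_H − T_C), so T_C = COP·T_H/(1 + COP).
With T_H = 294.26 K, T_C = 1.99 × 294.26/2.990 = 195.85 K.
Converting, 195.85 K = -107.15°F.

-107.1 °F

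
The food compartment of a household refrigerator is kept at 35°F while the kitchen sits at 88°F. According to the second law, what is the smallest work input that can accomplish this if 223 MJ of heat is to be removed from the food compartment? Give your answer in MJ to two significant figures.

24 MJ

In absolute terms T_C = 274.82 K and T_H = 304.26 K, so ΔT = 29.44 K.
The reversible limit is COP_R = T_C/ΔT = 9.333, so W_min = Q_C/COP = Q_C·ΔT/T_C.
W_min = 223.0 × 29.44/274.82 = 23.89 MJ.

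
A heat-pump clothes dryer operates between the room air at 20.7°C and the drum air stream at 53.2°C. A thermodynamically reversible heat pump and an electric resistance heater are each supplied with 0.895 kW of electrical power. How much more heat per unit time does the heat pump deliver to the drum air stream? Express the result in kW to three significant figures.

In absolute terms T_C = 293.85 K and T_H = 326.35 K, so ΔT = 32.50 K.
COP_Carnot = T_H/ΔT = 326.35/32.50 = 10.04.
The heat pump delivers Q̇_H = COP × Ẇ = 8.987 kW; the resistance heater delivers Ẇ = 0.8950 kW.
Extra = (COP − 1)·Ẇ = 8.092 kW.

8.09 kW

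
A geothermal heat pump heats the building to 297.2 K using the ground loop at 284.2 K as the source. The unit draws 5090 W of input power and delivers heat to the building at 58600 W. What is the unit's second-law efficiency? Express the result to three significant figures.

COP_actual = Q̇_H/Ẇ = 58600/5090 = 11.51.
The reservoir spacing is ΔT = 297.2 − 284.2 = 13.00 K.
COP_Carnot = T_H/ΔT = 297.20/13.00 = 22.86.
η_II = COP_actual/COP_Carnot = 11.51/22.86 = 0.5036.

0.504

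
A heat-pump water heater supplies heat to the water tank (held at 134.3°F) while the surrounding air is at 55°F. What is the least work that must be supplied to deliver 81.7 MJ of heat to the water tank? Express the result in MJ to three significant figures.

10.9 MJ

In absolute terms T_C = 285.93 K and T_H = 329.98 K, so ΔT = 44.06 K.
The reversible limit is COP_HP = T_H/ΔT = 7.490, so W_min = Q_H/COP = Q_H·ΔT/T_H.
W_min = 81.70 × 44.06/329.98 = 10.91 MJ.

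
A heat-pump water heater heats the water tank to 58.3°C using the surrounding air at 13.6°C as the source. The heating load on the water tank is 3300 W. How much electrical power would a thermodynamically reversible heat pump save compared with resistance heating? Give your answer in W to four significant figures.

2855 W

In absolute terms T_C = 286.75 K and T_H = 331.45 K, so ΔT = 44.70 K.
COP_Carnot = T_H/ΔT = 331.45/44.70 = 7.415.
Resistance heating needs Ẇ_res = Q̇_H = 3300 W; the reversible heat pump needs only Ẇ_hp = Q̇_H/COP = 445.0 W.
Saving = 3300 − 445.0 = 2855 W.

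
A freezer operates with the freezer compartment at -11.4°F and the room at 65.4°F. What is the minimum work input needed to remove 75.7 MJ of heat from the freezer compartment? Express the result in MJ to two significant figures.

In absolute terms T_C = 249.04 K and T_H = 291.71 K, so ΔT = 42.67 K.
The reversible limit is COP_R = T_C/ΔT = 5.837, so W_min = Q_C/COP = Q_C·ΔT/T_C.
W_min = 75.70 × 42.67/249.04 = 12.97 MJ.

13 MJ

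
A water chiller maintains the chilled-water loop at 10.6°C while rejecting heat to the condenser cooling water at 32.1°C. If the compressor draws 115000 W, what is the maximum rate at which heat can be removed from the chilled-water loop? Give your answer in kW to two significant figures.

1500 kW

In absolute terms T_C = 283.75 K and T_H = 305.25 K, so ΔT = 21.50 K.
COP_Carnot = T_C/ΔT = 283.75/21.50 = 13.20.
Q̇_max = COP_Carnot × Ẇ = 13.20 × 115000 W = 1518000 W = 1518 kW.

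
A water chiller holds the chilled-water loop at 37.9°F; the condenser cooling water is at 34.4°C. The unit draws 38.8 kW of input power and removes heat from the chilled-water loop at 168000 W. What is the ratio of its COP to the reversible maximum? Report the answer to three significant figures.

Converting, Q̇_C = 168000 W = 168.0 kW, so COP_actual = Q̇_C/Ẇ = 168.0/38.80 = 4.330.
In absolute terms T_C = 276.43 K and T_H = 307.55 K, so ΔT = 31.12 K.
COP_Carnot = T_C/ΔT = 276.43/31.12 = 8.882.
η_II = COP_actual/COP_Carnot = 4.330/8.882 = 0.4875.

0.487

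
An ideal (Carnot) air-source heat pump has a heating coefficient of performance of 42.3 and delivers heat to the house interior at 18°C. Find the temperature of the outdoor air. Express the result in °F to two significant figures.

52 °F

COP_HP = T_H/(T_H − T_C) gives T_H − T_C = T_H/COP.
With T_H = 291.15 K, T_C = 291.15 × (1 − 1/42.3) = 284.27 K.
Converting, 284.27 K = 52.01°F.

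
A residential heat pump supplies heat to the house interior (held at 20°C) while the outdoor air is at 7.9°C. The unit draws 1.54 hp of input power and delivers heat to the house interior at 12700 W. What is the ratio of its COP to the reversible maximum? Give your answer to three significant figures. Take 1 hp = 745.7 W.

Converting, Q̇_H = 12700 W = 17.03 hp, so COP_actual = Q̇_H/Ẇ = 17.03/1.540 = 11.06.
In absolute terms T_C = 281.05 K and T_H = 293.15 K, so ΔT = 12.10 K.
COP_Carnot = T_H/ΔT = 293.15/12.10 = 24.23.
η_II = COP_actual/COP_Carnot = 11.06/24.23 = 0.4565.

0.456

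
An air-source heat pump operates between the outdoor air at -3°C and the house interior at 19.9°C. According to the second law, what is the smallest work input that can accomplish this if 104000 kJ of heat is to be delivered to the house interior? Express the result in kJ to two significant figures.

8100 kJ

In absolute terms T_C = 270.15 K and T_H = 293.05 K, so ΔT = 22.90 K.
The reversible limit is COP_HP = T_H/ΔT = 12.80, so W_min = Q_H/COP = Q_H·ΔT/T_H.
W_min = 104000 × 22.90/293.05 = 8127 kJ.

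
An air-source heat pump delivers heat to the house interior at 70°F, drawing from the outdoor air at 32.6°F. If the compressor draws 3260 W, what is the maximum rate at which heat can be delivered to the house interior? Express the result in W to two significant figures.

46000 W

In absolute terms T_C = 273.48 K and T_H = 294.26 K, so ΔT = 20.78 K.
COP_Carnot = T_H/ΔT = 294.26/20.78 = 14.16.
Q̇_max = COP_Carnot × Ẇ = 14.16 × 3260 W = 46170 W.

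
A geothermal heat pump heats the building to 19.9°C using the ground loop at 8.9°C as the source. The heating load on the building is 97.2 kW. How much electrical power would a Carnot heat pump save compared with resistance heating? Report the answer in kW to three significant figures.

93.6 kW

In absolute terms T_C = 282.05 K and T_H = 293.05 K, so ΔT = 11.00 K.
COP_Carnot = T_H/ΔT = 293.05/11.00 = 26.64.
Resistance heating needs Ẇ_res = Q̇_H = 97.20 kW; the reversible heat pump needs only Ẇ_hp = Q̇_H/COP = 3.649 kW.
Saving = 97.20 − 3.649 = 93.55 kW.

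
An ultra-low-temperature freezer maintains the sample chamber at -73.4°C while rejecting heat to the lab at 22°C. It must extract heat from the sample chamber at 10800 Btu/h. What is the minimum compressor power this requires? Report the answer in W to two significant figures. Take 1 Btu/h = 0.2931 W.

1500 W

In absolute terms T_C = 199.75 K and T_H = 295.15 K, so ΔT = 95.40 K.
COP_Carnot = T_C/ΔT = 199.75/95.40 = 2.094.
Ẇ_min = Q̇/COP_Carnot = 10800/2.094 = 5158 Btu/h = 1512 W.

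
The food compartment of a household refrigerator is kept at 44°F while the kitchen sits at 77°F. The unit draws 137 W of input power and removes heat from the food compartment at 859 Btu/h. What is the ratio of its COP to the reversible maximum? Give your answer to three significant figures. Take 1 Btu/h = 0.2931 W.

Converting, Q̇_C = 859.0 Btu/h = 251.8 W, so COP_actual = Q̇_C/Ẇ = 251.8/137.0 = 1.838.
In absolute terms T_C = 279.82 K and T_H = 298.15 K, so ΔT = 18.33 K.
COP_Carnot = T_C/ΔT = 279.82/18.33 = 15.26.
η_II = COP_actual/COP_Carnot = 1.838/15.26 = 0.1204.

0.120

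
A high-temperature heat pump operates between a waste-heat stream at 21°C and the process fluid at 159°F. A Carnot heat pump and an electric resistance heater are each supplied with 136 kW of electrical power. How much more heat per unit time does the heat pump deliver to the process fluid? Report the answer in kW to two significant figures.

810 kW

In absolute terms T_C = 294.15 K and T_H = 343.71 K, so ΔT = 49.56 K.
COP_Carnot = T_H/ΔT = 343.71/49.56 = 6.936.
The heat pump delivers Q̇_H = COP × Ẇ = 943.3 kW; the resistance heater delivers Ẇ = 136.0 kW.
Extra = (COP − 1)·Ẇ = 807.3 kW.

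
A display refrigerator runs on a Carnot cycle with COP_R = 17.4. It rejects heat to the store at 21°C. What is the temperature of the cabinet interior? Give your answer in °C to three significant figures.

5.01 °C

For a Carnot refrigerator COP_R = T_C/(T_H − T_C), so T_C = COP·T_H/(1 + COP).
With T_H = 294.15 K, T_C = 17.4 × 294.15/18.40 = 278.16 K.
Converting, 278.16 K = 5.01°C.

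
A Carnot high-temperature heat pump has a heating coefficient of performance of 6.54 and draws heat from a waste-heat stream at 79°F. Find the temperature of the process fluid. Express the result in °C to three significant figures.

80.1 °C

COP_HP = T_H/(T_H − T_C) rearranges to T_H = COP·T_C/(COP − 1).
With T_C = 299.26 K, T_H = 6.54 × 299.26/5.540 = 353.28 K.
Converting, 353.28 K = 80.13°C.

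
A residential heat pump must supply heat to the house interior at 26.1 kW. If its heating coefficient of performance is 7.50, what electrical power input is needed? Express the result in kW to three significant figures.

Ẇ = Q̇_H/COP_HP = 26.10/7.50 = 3.480 kW.

3.48 kW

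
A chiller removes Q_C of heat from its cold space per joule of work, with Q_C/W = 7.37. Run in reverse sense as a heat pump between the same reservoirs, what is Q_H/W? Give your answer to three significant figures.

8.37

The first law on one cycle gives Q_H = Q_C + W, so Q_H/W = Q_C/W + 1.
COP_HP = COP_R + 1 = 7.37 + 1 = 8.37.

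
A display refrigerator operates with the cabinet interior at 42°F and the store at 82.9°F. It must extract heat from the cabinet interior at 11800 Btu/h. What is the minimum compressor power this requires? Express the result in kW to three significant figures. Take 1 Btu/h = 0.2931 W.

In absolute terms T_C = 278.71 K and T_H = 301.43 K, so ΔT = 22.72 K.
COP_Carnot = T_C/ΔT = 278.71/22.72 = 12.27.
Ẇ_min = Q̇/COP_Carnot = 11800/12.27 = 962.0 Btu/h = 0.2820 kW.

0.282 kW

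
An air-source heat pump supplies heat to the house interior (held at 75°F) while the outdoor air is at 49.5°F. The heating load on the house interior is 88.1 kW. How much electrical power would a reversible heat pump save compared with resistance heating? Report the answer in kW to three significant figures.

83.9 kW

In absolute terms T_C = 282.87 K and T_H = 297.04 K, so ΔT = 14.17 K.
COP_Carnot = T_H/ΔT = 297.04/14.17 = 20.97.
Resistance heating needs Ẇ_res = Q̇_H = 88.10 kW; the reversible heat pump needs only Ẇ_hp = Q̇_H/COP = 4.202 kW.
Saving = 88.10 − 4.202 = 83.90 kW.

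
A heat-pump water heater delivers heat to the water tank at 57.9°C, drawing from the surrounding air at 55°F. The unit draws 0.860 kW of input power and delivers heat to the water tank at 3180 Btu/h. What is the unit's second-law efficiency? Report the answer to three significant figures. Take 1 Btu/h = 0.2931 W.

0.148

Converting, Q̇_H = 3180 Btu/h = 0.9321 kW, so COP_actual = Q̇_H/Ẇ = 0.9321/0.8600 = 1.084.
In absolute terms T_C = 285.93 K and T_H = 331.05 K, so ΔT = 45.12 K.
COP_Carnot = T_H/ΔT = 331.05/45.12 = 7.337.
η_II = COP_actual/COP_Carnot = 1.084/7.337 = 0.1477.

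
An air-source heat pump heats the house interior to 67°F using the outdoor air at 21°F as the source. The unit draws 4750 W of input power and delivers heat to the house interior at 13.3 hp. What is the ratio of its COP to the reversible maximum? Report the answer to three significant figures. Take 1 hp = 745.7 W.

Converting, Q̇_H = 13.30 hp = 9918 W, so COP_actual = Q̇_H/Ẇ = 9918/4750 = 2.088.
In absolute terms T_C = 267.04 K and T_H = 292.59 K, so ΔT = 25.56 K.
COP_Carnot = T_H/ΔT = 292.59/25.56 = 11.45.
η_II = COP_actual/COP_Carnot = 2.088/11.45 = 0.1824.

0.182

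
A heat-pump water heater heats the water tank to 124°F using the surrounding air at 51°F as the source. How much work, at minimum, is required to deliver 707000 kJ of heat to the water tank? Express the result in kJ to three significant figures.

88400 kJ

In absolute terms T_C = 283.71 K and T_H = 324.26 K, so ΔT = 40.56 K.
The reversible limit is COP_HP = T_H/ΔT = 7.995, so W_min = Q_H/COP = Q_H·ΔT/T_H.
W_min = 707000 × 40.56/324.26 = 88420 kJ.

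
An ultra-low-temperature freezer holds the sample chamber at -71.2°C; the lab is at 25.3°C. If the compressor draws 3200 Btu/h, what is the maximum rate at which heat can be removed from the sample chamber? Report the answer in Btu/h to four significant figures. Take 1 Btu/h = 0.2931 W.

6697 Btu/h

In absolute terms T_C = 201.95 K and T_H = 298.45 K, so ΔT = 96.50 K.
COP_Carnot = T_C/ΔT = 201.95/96.50 = 2.093.
Q̇_max = COP_Carnot × Ẇ = 2.093 × 3200 Btu/h = 6697 Btu/h.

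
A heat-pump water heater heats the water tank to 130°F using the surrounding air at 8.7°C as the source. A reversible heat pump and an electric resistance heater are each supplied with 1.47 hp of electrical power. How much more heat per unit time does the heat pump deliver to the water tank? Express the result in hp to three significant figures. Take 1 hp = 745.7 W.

9.06 hp

In absolute terms T_C = 281.85 K and T_H = 327.59 K, so ΔT = 45.74 K.
COP_Carnot = T_H/ΔT = 327.59/45.74 = 7.161.
The heat pump delivers Q̇_H = COP × Ẇ = 10.53 hp; the resistance heater delivers Ẇ = 1.470 hp.
Extra = (COP − 1)·Ẇ = 9.057 hp.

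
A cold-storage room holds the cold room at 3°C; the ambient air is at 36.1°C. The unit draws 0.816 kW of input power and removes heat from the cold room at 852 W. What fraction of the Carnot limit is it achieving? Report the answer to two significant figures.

Converting, Q̇_C = 852.0 W = 0.8520 kW, so COP_actual = Q̇_C/Ẇ = 0.8520/0.8160 = 1.044.
In absolute terms T_C = 276.15 K and T_H = 309.25 K, so ΔT = 33.10 K.
COP_Carnot = T_C/ΔT = 276.15/33.10 = 8.343.
η_II = COP_actual/COP_Carnot = 1.044/8.343 = 0.1252.

0.13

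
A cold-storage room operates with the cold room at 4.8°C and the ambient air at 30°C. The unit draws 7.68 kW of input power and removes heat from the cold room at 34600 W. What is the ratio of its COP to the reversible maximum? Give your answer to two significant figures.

0.41

Converting, Q̇_C = 34600 W = 34.60 kW, so COP_actual = Q̇_C/Ẇ = 34.60/7.680 = 4.505.
In absolute terms T_C = 277.95 K and T_H = 303.15 K, so ΔT = 25.20 K.
COP_Carnot = T_C/ΔT = 277.95/25.20 = 11.03.
η_II = COP_actual/COP_Carnot = 4.505/11.03 = 0.4085.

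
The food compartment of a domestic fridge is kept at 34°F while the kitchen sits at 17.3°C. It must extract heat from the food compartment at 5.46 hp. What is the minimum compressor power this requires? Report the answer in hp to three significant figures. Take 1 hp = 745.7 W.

0.322 hp

In absolute terms T_C = 274.26 K and T_H = 290.45 K, so ΔT = 16.19 K.
COP_Carnot = T_C/ΔT = 274.26/16.19 = 16.94.
Ẇ_min = Q̇/COP_Carnot = 5.460/16.94 = 0.3223 hp.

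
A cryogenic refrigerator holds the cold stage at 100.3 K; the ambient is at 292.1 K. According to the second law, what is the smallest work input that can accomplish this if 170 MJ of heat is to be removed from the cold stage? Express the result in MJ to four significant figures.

The reservoir spacing is ΔT = 292.1 − 100.3 = 191.8 K.
The reversible limit is COP_R = T_C/ΔT = 0.5229, so W_min = Q_C/COP = Q_C·ΔT/T_C.
W_min = 170.0 × 191.8/100.30 = 325.1 MJ.

325.1 MJ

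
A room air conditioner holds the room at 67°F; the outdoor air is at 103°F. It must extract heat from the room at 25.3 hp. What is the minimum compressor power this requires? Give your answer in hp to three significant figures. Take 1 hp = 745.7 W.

1.73 hp

In absolute terms T_C = 292.59 K and T_H = 312.59 K, so ΔT = 20.00 K.
COP_Carnot = T_C/ΔT = 292.59/20.00 = 14.63.
Ẇ_min = Q̇/COP_Carnot = 25.30/14.63 = 1.729 hp.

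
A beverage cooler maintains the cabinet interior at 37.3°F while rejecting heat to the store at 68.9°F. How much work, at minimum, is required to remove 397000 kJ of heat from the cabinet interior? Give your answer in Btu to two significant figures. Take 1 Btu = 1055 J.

24000 Btu

In absolute terms T_C = 276.09 K and T_H = 293.65 K, so ΔT = 17.56 K.
The reversible limit is COP_R = T_C/ΔT = 15.73, so W_min = Q_C/COP = Q_C·ΔT/T_C.
W_min = 397000 × 17.56/276.09 = 25240 kJ = 23930 Btu.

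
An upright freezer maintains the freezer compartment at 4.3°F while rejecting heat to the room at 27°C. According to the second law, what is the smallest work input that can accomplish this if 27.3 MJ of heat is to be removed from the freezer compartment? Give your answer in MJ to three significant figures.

4.49 MJ

In absolute terms T_C = 257.76 K and T_H = 300.15 K, so ΔT = 42.39 K.
The reversible limit is COP_R = T_C/ΔT = 6.081, so W_min = Q_C/COP = Q_C·ΔT/T_C.
W_min = 27.30 × 42.39/257.76 = 4.489 MJ.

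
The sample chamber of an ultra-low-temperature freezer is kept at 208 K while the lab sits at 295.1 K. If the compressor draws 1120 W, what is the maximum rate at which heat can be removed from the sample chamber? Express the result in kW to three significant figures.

2.67 kW

The reservoir spacing is ΔT = 295.1 − 208 = 87.10 K.
COP_Carnot = T_C/ΔT = 208.00/87.10 = 2.388.
Q̇_max = COP_Carnot × Ẇ = 2.388 × 1120 W = 2675 W = 2.675 kW.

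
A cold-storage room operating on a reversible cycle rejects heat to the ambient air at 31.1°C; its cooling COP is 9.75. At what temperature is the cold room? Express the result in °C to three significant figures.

For a Carnot refrigerator COP_R = T_C/(T_H − T_C), so T_C = COP·T_H/(1 + COP).
With T_H = 304.25 K, T_C = 9.75 × 304.25/10.75 = 275.95 K.
Converting, 275.95 K = 2.80°C.

2.80 °C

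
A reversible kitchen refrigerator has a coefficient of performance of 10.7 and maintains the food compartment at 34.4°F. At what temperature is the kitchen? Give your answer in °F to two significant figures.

81 °F

COP_R = T_C/(T_H − T_C) gives T_H − T_C = T_C/COP.
With T_C = 274.48 K, T_H = 274.48 × (1 + 1/10.7) = 300.14 K.
Converting, 300.14 K = 80.57°F.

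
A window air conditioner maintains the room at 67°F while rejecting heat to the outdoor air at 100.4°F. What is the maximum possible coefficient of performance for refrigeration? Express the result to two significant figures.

16

In absolute terms T_C = 292.59 K and T_H = 311.15 K, so ΔT = 18.56 K.
For a reversible cycle, COP_Carnot = T_C/ΔT = 292.59/18.56 = 15.77.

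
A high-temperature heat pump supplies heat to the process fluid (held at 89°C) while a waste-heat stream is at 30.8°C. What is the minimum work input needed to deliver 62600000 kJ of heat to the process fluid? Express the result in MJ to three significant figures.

In absolute terms T_C = 303.95 K and T_H = 362.15 K, so ΔT = 58.20 K.
The reversible limit is COP_HP = T_H/ΔT = 6.223, so W_min = Q_H/COP = Q_H·ΔT/T_H.
W_min = 62600000 × 58.20/362.15 = 10060000 kJ = 10060 MJ.

10100 MJ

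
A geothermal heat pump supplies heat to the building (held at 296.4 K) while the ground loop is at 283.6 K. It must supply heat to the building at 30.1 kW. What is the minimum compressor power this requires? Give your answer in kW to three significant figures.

1.30 kW

The reservoir spacing is ΔT = 296.4 − 283.6 = 12.80 K.
COP_Carnot = T_H/ΔT = 296.40/12.80 = 23.16.
Ẇ_min = Q̇/COP_Carnot = 30.10/23.16 = 1.300 kW.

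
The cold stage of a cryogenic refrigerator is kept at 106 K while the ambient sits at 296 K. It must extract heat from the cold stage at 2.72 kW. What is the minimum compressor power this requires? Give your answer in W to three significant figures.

4880 W

The reservoir spacing is ΔT = 296 − 106 = 190.0 K.
COP_Carnot = T_C/ΔT = 106.00/190.0 = 0.5579.
Ẇ_min = Q̇/COP_Carnot = 2.720/0.5579 = 4.875 kW = 4875 W.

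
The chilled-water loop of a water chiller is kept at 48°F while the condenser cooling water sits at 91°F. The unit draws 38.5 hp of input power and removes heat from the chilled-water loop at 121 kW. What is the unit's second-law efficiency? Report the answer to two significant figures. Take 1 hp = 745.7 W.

Converting, Q̇_C = 121.0 kW = 162.3 hp, so COP_actual = Q̇_C/Ẇ = 162.3/38.50 = 4.215.
In absolute terms T_C = 282.04 K and T_H = 305.93 K, so ΔT = 23.89 K.
COP_Carnot = T_C/ΔT = 282.04/23.89 = 11.81.
η_II = COP_actual/COP_Carnot = 4.215/11.81 = 0.3570.

0.36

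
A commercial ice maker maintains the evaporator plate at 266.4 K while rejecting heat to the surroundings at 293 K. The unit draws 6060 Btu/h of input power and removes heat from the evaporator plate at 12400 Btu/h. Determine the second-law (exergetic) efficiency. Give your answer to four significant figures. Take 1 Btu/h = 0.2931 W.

0.2043

COP_actual = Q̇_C/Ẇ = 12400/6060 = 2.046.
The reservoir spacing is ΔT = 293 − 266.4 = 26.60 K.
COP_Carnot = T_C/ΔT = 266.40/26.60 = 10.02.
η_II = COP_actual/COP_Carnot = 2.046/10.02 = 0.2043.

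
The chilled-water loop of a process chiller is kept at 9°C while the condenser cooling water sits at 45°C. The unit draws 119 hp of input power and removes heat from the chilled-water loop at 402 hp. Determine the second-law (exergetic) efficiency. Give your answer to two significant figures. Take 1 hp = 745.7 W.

0.43

COP_actual = Q̇_C/Ẇ = 402.0/119.0 = 3.378.
In absolute terms T_C = 282.15 K and T_H = 318.15 K, so ΔT = 36.00 K.
COP_Carnot = T_C/ΔT = 282.15/36.00 = 7.838.
η_II = COP_actual/COP_Carnot = 3.378/7.838 = 0.4310.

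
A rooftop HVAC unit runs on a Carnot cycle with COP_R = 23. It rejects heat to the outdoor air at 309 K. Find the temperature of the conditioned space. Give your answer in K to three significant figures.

For a Carnot refrigerator COP_R = T_C/(T_H − T_C), so T_C = COP·T_H/(1 + COP).
With T_H = 309.00 K, T_C = 23 × 309.00/24.00 = 296.12 K.

296 K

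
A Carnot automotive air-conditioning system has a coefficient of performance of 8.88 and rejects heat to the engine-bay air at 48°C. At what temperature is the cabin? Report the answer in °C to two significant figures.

15 °C

For a Carnot refrigerator COP_R = T_C/(T_H − T_C), so T_C = COP·T_H/(1 + COP).
With T_H = 321.15 K, T_C = 8.88 × 321.15/9.880 = 288.64 K.
Converting, 288.64 K = 15.49°C.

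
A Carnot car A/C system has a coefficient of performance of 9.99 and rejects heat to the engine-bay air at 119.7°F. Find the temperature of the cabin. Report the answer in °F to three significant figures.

For a Carnot refrigerator COP_R = T_C/(T_H − T_C), so T_C = COP·T_H/(1 + COP).
With T_H = 321.87 K, T_C = 9.99 × 321.87/10.99 = 292.58 K.
Converting, 292.58 K = 66.98°F.

67.0 °F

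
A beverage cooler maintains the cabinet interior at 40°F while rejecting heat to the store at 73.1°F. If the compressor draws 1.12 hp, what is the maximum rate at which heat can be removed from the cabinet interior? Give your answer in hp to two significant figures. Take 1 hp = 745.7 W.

17 hp

In absolute terms T_C = 277.59 K and T_H = 295.98 K, so ΔT = 18.39 K.
COP_Carnot = T_C/ΔT = 277.59/18.39 = 15.10.
Q̇_max = COP_Carnot × Ẇ = 15.10 × 1.120 hp = 16.91 hp.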